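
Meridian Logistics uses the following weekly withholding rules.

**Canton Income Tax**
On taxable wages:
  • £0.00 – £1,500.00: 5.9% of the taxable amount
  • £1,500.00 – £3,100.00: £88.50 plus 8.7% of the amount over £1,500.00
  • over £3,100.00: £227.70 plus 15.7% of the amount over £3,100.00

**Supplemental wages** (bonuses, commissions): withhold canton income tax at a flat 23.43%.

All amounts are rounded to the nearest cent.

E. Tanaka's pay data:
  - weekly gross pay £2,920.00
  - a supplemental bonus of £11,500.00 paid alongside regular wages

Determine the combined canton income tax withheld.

Canton Income Tax: taxable = £2,920.00
  £88.50 + 8.7% × (£2,920.00 − £1,500.00) = £88.50 + 8.7% × £1,420.00 = £212.04
Supplemental (23.43% flat on bonus): 23.43% × £11,500.00 = £2,694.45
Total canton income tax: £212.04 + £2,694.45 = £2,906.49

£2,906.49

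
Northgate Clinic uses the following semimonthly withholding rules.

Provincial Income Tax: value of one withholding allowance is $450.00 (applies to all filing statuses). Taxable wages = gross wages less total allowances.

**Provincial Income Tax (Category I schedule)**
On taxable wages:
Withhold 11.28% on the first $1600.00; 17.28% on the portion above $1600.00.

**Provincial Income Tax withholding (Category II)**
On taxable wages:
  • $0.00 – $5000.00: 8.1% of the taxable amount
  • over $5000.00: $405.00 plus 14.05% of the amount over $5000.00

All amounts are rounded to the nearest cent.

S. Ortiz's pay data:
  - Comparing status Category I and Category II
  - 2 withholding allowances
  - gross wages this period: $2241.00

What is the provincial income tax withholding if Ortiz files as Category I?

$151.26

Provincial Income Tax (Category I): taxable = $2241.00 − 2×$450.00 = $1341.00
  11.28% × $1341.00 = $151.26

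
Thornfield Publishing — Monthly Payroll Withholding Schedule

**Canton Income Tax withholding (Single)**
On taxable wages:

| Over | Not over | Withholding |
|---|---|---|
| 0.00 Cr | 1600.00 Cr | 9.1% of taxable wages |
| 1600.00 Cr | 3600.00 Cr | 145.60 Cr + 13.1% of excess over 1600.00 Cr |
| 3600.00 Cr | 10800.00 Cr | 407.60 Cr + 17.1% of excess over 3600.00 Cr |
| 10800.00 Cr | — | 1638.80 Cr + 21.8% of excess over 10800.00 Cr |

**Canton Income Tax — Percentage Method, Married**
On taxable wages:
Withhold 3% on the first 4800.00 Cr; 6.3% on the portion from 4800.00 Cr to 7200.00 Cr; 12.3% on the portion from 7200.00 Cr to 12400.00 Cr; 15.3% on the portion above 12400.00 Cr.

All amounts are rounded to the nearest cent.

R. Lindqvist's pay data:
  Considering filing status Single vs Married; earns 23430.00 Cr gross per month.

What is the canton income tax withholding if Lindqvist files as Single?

Canton Income Tax (Single): taxable = 23430.00 Cr
  1638.80 Cr + 21.8% × (23430.00 Cr − 10800.00 Cr) = 1638.80 Cr + 21.8% × 12630.00 Cr = 4392.14 Cr

4392.14 Cr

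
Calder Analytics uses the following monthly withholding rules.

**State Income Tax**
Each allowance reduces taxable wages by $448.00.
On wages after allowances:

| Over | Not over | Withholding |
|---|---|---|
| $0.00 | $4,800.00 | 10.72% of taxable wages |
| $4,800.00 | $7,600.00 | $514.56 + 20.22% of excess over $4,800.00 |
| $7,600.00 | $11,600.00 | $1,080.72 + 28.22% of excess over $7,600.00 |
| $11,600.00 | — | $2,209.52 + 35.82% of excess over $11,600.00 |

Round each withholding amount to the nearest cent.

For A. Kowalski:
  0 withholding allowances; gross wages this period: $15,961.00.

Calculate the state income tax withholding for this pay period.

$3,771.63

State Income Tax: taxable = $15,961.00
  $2,209.52 + 35.82% × ($15,961.00 − $11,600.00) = $2,209.52 + 35.82% × $4,361.00 = $3,771.63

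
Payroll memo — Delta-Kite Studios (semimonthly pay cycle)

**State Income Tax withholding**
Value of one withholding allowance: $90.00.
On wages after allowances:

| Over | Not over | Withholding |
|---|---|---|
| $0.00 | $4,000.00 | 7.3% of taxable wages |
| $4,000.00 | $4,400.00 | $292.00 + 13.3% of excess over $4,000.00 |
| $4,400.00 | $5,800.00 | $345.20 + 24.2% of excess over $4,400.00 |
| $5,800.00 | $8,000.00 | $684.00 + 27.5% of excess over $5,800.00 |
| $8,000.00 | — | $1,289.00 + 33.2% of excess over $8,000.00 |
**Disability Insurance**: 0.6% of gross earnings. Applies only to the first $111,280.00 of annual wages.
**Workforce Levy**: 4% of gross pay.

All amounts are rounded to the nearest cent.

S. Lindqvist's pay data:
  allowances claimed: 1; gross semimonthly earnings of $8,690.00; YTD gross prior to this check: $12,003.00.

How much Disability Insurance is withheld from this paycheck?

Disability Insurance: 0.6% × $8,690.00 = $52.14

$52.14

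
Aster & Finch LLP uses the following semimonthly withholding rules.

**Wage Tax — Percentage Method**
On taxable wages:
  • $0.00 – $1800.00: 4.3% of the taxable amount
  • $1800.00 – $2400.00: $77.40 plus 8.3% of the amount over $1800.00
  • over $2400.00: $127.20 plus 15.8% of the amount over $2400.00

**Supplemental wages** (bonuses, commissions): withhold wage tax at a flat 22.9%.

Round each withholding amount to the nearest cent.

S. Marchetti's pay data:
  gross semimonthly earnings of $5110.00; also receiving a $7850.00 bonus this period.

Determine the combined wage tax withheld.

$2353.03

Wage Tax: taxable = $5110.00
  $127.20 + 15.8% × ($5110.00 − $2400.00) = $127.20 + 15.8% × $2710.00 = $555.38
Supplemental (22.9% flat on bonus): 22.9% × $7850.00 = $1797.65
Total wage tax: $555.38 + $1797.65 = $2353.03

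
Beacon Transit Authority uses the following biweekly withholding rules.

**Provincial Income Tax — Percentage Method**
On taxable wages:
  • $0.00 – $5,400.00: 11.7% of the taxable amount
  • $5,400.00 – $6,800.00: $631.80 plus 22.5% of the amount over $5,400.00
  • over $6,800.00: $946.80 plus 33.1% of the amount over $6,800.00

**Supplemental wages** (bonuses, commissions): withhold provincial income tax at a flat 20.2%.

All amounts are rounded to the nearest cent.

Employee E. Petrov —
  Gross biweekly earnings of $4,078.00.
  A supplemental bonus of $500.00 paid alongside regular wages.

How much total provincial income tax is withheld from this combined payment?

Provincial Income Tax: taxable = $4,078.00
  11.7% × $4,078.00 = $477.13
Supplemental (20.2% flat on bonus): 20.2% × $500.00 = $101.00
Total provincial income tax: $477.13 + $101.00 = $578.13

$578.13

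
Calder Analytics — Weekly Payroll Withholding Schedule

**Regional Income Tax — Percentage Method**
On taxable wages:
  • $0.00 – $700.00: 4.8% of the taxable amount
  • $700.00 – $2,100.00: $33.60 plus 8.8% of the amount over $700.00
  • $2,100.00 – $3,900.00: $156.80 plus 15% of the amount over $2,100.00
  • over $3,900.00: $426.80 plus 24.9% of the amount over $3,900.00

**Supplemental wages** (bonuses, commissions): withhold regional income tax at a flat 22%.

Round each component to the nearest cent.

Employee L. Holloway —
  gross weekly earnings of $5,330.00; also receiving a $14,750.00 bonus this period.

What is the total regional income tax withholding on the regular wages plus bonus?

Regional Income Tax: taxable = $5,330.00
  $426.80 + 24.9% × ($5,330.00 − $3,900.00) = $426.80 + 24.9% × $1,430.00 = $782.87
Supplemental (22% flat on bonus): 22% × $14,750.00 = $3,245.00
Total regional income tax: $782.87 + $3,245.00 = $4,027.87

$4,027.87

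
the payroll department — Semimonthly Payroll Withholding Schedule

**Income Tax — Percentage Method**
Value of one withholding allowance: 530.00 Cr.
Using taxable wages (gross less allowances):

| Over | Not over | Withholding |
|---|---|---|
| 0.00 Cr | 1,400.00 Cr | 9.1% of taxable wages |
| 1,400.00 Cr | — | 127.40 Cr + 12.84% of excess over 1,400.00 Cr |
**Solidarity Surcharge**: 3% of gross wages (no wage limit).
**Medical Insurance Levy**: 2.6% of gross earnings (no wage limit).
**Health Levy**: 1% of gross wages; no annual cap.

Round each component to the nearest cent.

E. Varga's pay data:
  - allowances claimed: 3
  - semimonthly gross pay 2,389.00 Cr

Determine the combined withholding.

230.38 Cr

Income Tax: taxable = 2,389.00 Cr − 3×530.00 Cr = 799.00 Cr
  9.1% × 799.00 Cr = 72.71 Cr
Solidarity Surcharge: 3% × 2,389.00 Cr = 71.67 Cr
Medical Insurance Levy: 2.6% × 2,389.00 Cr = 62.11 Cr
Health Levy: 1% × 2,389.00 Cr = 23.89 Cr
Total: 72.71 Cr + 71.67 Cr + 62.11 Cr + 23.89 Cr = 230.38 Cr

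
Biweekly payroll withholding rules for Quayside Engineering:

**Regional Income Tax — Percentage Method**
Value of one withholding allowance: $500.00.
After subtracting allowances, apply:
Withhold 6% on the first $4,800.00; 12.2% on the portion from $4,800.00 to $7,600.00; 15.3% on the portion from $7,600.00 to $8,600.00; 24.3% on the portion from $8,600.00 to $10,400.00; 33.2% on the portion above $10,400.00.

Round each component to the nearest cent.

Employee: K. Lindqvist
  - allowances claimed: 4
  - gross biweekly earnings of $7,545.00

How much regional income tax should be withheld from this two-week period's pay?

$378.89

Regional Income Tax: taxable = $7,545.00 − 4×$500.00 = $5,545.00
  $288.00 + 12.2% × ($5,545.00 − $4,800.00) = $288.00 + 12.2% × $745.00 = $378.89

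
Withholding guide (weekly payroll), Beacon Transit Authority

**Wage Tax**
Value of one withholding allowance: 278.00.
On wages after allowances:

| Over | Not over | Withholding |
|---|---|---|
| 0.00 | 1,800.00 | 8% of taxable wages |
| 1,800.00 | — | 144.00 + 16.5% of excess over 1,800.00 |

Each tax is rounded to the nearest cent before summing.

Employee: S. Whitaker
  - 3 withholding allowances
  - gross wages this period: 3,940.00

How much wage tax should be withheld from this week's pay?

Wage Tax: taxable = 3,940.00 − 3×278.00 = 3,106.00
  144.00 + 16.5% × (3,106.00 − 1,800.00) = 144.00 + 16.5% × 1,306.00 = 359.49

359.49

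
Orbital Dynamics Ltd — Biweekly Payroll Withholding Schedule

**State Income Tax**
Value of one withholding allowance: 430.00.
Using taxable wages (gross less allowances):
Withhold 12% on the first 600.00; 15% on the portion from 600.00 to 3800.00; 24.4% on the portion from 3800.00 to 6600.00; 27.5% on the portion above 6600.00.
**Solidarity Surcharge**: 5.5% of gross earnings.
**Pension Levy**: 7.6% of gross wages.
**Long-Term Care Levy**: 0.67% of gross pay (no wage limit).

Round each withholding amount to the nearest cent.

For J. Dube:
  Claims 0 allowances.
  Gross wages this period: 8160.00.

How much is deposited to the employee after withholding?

State Income Tax: taxable = 8160.00
  1235.20 + 27.5% × (8160.00 − 6600.00) = 1235.20 + 27.5% × 1560.00 = 1664.20
Solidarity Surcharge: 5.5% × 8160.00 = 448.80
Pension Levy: 7.6% × 8160.00 = 620.16
Long-Term Care Levy: 0.67% × 8160.00 = 54.67
Total withheld: 1664.20 + 448.80 + 620.16 + 54.67 = 2787.83
Net pay: 8160.00 − 2787.83 = 5372.17

5372.17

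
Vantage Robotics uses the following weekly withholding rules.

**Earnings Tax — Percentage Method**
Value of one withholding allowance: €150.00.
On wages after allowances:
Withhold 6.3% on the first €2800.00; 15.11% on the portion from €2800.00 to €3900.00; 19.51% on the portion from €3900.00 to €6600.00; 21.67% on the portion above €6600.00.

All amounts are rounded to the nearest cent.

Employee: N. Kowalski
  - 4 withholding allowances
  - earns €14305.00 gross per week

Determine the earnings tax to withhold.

Earnings Tax: taxable = €14305.00 − 4×€150.00 = €13705.00
  €869.38 + 21.67% × (€13705.00 − €6600.00) = €869.38 + 21.67% × €7105.00 = €2409.03

€2409.03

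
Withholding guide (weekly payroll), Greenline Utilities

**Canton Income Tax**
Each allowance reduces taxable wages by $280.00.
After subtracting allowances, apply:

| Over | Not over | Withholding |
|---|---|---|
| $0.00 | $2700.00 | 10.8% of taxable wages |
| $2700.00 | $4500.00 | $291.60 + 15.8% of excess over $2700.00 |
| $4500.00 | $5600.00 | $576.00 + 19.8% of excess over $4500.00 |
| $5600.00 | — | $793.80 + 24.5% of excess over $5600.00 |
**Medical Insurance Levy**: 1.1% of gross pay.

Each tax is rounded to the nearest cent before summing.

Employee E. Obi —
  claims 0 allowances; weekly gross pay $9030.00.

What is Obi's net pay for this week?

$7296.52

Canton Income Tax: taxable = $9030.00
  $793.80 + 24.5% × ($9030.00 − $5600.00) = $793.80 + 24.5% × $3430.00 = $1634.15
Medical Insurance Levy: 1.1% × $9030.00 = $99.33
Total withheld: $1634.15 + $99.33 = $1733.48
Net pay: $9030.00 − $1733.48 = $7296.52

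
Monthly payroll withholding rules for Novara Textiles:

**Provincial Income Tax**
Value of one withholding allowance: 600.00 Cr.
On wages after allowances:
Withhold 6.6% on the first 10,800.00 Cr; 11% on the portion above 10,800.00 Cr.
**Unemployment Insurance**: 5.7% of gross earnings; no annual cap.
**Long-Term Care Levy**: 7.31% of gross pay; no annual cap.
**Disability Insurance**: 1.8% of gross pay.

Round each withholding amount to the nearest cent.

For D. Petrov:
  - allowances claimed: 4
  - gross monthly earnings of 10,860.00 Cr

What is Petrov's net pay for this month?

8,693.27 Cr

Provincial Income Tax: taxable = 10,860.00 Cr − 4×600.00 Cr = 8,460.00 Cr
  6.6% × 8,460.00 Cr = 558.36 Cr
Unemployment Insurance: 5.7% × 10,860.00 Cr = 619.02 Cr
Long-Term Care Levy: 7.31% × 10,860.00 Cr = 793.87 Cr
Disability Insurance: 1.8% × 10,860.00 Cr = 195.48 Cr
Total withheld: 558.36 Cr + 619.02 Cr + 793.87 Cr + 195.48 Cr = 2,166.73 Cr
Net pay: 10,860.00 Cr − 2,166.73 Cr = 8,693.27 Cr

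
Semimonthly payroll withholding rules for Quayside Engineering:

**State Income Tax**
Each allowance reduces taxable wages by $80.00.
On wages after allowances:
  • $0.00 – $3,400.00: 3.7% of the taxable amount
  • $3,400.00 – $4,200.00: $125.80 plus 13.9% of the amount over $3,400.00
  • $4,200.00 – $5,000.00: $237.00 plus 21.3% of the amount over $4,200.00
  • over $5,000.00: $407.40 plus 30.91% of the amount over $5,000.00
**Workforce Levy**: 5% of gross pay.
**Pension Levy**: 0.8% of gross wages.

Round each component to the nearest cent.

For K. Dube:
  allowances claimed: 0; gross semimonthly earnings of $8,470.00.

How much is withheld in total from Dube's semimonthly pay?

$1,971.24

State Income Tax: taxable = $8,470.00
  $407.40 + 30.91% × ($8,470.00 − $5,000.00) = $407.40 + 30.91% × $3,470.00 = $1,479.98
Workforce Levy: 5% × $8,470.00 = $423.50
Pension Levy: 0.8% × $8,470.00 = $67.76
Total: $1,479.98 + $423.50 + $67.76 = $1,971.24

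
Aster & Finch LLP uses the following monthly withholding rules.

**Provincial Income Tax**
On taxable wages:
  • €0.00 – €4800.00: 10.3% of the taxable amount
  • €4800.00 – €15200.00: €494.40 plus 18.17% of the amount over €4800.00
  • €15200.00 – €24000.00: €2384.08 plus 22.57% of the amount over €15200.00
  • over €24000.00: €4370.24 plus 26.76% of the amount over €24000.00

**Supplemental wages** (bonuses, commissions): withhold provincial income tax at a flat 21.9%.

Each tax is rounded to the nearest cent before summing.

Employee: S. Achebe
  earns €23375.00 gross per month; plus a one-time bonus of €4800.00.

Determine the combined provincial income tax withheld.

€5280.38

Provincial Income Tax: taxable = €23375.00
  €2384.08 + 22.57% × (€23375.00 − €15200.00) = €2384.08 + 22.57% × €8175.00 = €4229.18
Supplemental (21.9% flat on bonus): 21.9% × €4800.00 = €1051.20
Total provincial income tax: €4229.18 + €1051.20 = €5280.38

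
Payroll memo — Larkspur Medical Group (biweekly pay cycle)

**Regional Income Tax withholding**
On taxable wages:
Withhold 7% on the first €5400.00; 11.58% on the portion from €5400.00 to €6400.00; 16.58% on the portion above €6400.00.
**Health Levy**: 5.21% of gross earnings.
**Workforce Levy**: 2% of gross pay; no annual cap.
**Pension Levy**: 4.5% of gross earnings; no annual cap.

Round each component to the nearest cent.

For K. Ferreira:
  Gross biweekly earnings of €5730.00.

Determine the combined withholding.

€1087.19

Regional Income Tax: taxable = €5730.00
  €378.00 + 11.58% × (€5730.00 − €5400.00) = €378.00 + 11.58% × €330.00 = €416.21
Health Levy: 5.21% × €5730.00 = €298.53
Workforce Levy: 2% × €5730.00 = €114.60
Pension Levy: 4.5% × €5730.00 = €257.85
Total: €416.21 + €298.53 + €114.60 + €257.85 = €1087.19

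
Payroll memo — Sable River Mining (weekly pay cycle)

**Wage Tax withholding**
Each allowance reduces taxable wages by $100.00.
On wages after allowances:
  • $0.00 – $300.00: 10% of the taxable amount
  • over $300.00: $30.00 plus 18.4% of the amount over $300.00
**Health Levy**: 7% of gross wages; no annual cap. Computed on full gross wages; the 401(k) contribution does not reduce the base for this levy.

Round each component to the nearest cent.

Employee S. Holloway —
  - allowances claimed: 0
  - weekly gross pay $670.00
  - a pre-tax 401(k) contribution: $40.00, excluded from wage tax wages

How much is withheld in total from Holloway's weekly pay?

$137.62

Wage Tax: taxable = $670.00 − $40.00 = $630.00
  $30.00 + 18.4% × ($630.00 − $300.00) = $30.00 + 18.4% × $330.00 = $90.72
Health Levy: 7% × $670.00 = $46.90
Total: $90.72 + $46.90 = $137.62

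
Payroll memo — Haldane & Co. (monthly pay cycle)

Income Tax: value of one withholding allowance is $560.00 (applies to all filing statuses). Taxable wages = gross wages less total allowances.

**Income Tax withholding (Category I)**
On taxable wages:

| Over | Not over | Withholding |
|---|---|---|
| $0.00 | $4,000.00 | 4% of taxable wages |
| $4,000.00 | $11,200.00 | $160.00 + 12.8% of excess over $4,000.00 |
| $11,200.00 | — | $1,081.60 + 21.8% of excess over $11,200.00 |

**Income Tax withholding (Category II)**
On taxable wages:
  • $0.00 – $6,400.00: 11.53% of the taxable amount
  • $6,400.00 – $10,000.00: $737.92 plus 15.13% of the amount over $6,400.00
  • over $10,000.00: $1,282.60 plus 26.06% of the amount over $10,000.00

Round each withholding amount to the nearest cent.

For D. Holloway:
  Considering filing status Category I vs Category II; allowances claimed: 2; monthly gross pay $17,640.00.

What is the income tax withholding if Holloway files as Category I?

$2,241.36

Income Tax (Category I): taxable = $17,640.00 − 2×$560.00 = $16,520.00
  $1,081.60 + 21.8% × ($16,520.00 − $11,200.00) = $1,081.60 + 21.8% × $5,320.00 = $2,241.36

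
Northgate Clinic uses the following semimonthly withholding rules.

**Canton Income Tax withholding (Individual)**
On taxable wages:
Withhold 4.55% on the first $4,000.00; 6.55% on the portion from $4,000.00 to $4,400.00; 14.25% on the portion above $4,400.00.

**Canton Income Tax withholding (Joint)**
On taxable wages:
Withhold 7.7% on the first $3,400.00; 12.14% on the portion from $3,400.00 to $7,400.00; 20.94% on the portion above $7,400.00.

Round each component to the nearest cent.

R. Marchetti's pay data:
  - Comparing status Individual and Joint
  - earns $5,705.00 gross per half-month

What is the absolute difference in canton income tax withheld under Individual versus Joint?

$147.47

Canton Income Tax (Individual): taxable = $5,705.00
  $208.20 + 14.25% × ($5,705.00 − $4,400.00) = $208.20 + 14.25% × $1,305.00 = $394.16
Canton Income Tax (Joint): taxable = $5,705.00
  $261.80 + 12.14% × ($5,705.00 − $3,400.00) = $261.80 + 12.14% × $2,305.00 = $541.63
Difference: |$394.16 − $541.63| = $147.47 (higher under Joint)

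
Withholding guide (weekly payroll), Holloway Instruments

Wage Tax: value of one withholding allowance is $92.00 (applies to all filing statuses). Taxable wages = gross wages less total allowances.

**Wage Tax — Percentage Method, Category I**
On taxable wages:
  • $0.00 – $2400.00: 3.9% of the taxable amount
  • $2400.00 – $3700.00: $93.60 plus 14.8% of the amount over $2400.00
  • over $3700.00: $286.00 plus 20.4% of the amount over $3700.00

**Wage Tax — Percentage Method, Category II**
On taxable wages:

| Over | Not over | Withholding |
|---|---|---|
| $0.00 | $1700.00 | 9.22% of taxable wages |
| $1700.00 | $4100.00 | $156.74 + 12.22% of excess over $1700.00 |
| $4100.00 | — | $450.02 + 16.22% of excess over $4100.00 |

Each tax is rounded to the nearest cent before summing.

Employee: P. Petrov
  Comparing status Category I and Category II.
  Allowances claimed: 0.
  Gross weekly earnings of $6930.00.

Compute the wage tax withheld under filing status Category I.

$944.92

Wage Tax (Category I): taxable = $6930.00
  $286.00 + 20.4% × ($6930.00 − $3700.00) = $286.00 + 20.4% × $3230.00 = $944.92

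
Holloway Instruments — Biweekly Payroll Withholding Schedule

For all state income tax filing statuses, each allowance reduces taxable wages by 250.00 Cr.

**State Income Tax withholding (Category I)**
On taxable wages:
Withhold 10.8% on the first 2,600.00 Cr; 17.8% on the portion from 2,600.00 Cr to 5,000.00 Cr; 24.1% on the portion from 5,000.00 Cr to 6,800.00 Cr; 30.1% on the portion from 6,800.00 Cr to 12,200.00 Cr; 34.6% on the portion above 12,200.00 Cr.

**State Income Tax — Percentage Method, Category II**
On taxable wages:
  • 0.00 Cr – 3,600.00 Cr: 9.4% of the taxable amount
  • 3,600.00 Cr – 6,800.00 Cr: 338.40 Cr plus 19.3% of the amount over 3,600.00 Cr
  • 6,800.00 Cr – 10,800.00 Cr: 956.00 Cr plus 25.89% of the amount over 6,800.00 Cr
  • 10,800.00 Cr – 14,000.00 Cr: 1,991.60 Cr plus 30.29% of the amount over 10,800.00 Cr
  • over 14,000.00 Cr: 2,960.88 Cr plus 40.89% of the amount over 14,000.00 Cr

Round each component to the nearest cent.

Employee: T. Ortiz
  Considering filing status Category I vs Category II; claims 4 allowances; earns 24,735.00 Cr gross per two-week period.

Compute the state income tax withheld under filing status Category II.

6,941.52 Cr

State Income Tax (Category II): taxable = 24,735.00 Cr − 4×250.00 Cr = 23,735.00 Cr
  2,960.88 Cr + 40.89% × (23,735.00 Cr − 14,000.00 Cr) = 2,960.88 Cr + 40.89% × 9,735.00 Cr = 6,941.52 Cr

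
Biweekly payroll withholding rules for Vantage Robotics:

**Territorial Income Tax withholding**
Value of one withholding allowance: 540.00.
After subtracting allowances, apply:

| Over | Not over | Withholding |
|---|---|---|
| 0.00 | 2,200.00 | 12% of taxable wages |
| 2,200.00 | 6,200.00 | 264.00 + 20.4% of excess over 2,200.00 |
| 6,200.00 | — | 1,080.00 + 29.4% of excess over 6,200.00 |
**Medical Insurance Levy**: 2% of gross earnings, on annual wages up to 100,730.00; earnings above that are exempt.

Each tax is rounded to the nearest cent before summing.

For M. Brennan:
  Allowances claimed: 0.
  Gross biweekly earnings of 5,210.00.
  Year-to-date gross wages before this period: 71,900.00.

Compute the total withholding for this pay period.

982.24

Territorial Income Tax: taxable = 5,210.00
  264.00 + 20.4% × (5,210.00 − 2,200.00) = 264.00 + 20.4% × 3,010.00 = 878.04
Medical Insurance Levy: 2% × 5,210.00 = 104.20
Total: 878.04 + 104.20 = 982.24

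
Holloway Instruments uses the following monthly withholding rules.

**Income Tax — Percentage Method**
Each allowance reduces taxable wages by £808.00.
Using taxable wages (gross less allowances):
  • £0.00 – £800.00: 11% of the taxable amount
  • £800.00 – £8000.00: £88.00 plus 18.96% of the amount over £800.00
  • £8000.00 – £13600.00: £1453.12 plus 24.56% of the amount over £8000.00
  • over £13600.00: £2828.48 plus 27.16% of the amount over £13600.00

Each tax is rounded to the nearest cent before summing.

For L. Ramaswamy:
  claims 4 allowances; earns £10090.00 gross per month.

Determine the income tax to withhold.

Income Tax: taxable = £10090.00 − 4×£808.00 = £6858.00
  £88.00 + 18.96% × (£6858.00 − £800.00) = £88.00 + 18.96% × £6058.00 = £1236.60

£1236.60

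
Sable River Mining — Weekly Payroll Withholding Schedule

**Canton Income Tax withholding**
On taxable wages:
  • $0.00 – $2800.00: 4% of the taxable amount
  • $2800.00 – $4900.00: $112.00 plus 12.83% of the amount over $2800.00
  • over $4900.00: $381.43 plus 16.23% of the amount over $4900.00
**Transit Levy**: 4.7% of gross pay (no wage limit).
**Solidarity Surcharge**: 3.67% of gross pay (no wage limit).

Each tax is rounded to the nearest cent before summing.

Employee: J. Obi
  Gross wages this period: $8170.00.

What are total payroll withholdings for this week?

Canton Income Tax: taxable = $8170.00
  $381.43 + 16.23% × ($8170.00 − $4900.00) = $381.43 + 16.23% × $3270.00 = $912.15
Transit Levy: 4.7% × $8170.00 = $383.99
Solidarity Surcharge: 3.67% × $8170.00 = $299.84
Total: $912.15 + $383.99 + $299.84 = $1595.98

$1595.98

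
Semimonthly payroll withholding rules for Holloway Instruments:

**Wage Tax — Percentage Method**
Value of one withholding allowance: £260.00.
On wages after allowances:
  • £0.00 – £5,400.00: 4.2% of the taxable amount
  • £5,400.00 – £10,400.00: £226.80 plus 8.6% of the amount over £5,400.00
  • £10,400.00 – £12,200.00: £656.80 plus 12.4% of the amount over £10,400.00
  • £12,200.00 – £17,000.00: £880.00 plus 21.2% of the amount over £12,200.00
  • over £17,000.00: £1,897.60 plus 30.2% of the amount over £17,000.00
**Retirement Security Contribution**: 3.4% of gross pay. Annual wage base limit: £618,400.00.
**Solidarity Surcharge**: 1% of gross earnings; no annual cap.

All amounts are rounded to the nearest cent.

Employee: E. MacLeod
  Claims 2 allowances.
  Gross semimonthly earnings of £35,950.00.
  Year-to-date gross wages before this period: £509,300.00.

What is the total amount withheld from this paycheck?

Wage Tax: taxable = £35,950.00 − 2×£260.00 = £35,430.00
  £1,897.60 + 30.2% × (£35,430.00 − £17,000.00) = £1,897.60 + 30.2% × £18,430.00 = £7,463.46
Retirement Security Contribution: 3.4% × £35,950.00 = £1,222.30
Solidarity Surcharge: 1% × £35,950.00 = £359.50
Total: £7,463.46 + £1,222.30 + £359.50 = £9,045.26

£9,045.26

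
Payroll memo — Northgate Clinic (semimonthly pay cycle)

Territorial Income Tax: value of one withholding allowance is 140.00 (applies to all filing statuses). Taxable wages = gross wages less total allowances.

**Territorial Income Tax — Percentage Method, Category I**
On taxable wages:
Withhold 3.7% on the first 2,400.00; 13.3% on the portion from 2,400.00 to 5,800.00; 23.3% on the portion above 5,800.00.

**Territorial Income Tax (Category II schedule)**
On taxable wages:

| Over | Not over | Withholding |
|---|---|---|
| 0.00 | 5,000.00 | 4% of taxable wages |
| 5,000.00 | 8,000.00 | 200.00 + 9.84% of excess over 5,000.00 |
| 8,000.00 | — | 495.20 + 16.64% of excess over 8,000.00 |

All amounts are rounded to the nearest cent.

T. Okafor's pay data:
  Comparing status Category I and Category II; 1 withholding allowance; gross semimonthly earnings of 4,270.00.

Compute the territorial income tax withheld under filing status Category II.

165.20

Territorial Income Tax (Category II): taxable = 4,270.00 − 1×140.00 = 4,130.00
  4% × 4,130.00 = 165.20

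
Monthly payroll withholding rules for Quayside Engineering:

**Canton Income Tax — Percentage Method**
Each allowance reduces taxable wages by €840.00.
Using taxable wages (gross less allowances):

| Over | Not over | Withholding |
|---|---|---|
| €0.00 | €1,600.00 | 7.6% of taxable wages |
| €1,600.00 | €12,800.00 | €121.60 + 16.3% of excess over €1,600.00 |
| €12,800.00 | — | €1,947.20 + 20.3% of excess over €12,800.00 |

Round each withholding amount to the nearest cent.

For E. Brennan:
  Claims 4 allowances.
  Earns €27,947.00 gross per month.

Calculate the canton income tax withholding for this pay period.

€4,339.96

Canton Income Tax: taxable = €27,947.00 − 4×€840.00 = €24,587.00
  €1,947.20 + 20.3% × (€24,587.00 − €12,800.00) = €1,947.20 + 20.3% × €11,787.00 = €4,339.96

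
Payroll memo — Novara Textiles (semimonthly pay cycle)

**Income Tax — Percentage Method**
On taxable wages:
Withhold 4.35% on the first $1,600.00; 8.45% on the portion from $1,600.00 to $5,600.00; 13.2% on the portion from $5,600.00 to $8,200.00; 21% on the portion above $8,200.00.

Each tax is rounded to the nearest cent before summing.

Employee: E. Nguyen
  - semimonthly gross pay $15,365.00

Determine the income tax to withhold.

Income Tax: taxable = $15,365.00
  $750.80 + 21% × ($15,365.00 − $8,200.00) = $750.80 + 21% × $7,165.00 = $2,255.45

$2,255.45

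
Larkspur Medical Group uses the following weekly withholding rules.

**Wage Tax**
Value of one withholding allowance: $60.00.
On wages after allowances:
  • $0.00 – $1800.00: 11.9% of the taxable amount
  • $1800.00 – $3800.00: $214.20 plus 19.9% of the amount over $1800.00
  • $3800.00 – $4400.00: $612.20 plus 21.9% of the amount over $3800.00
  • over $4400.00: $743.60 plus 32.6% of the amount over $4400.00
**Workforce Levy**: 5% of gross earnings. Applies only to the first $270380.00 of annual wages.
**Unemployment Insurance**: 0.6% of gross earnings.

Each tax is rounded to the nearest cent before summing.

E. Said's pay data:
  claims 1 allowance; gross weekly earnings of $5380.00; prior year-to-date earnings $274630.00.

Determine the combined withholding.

$1075.80

Wage Tax: taxable = $5380.00 − 1×$60.00 = $5320.00
  $743.60 + 32.6% × ($5320.00 − $4400.00) = $743.60 + 32.6% × $920.00 = $1043.52
Workforce Levy: YTD $274630.00 ≥ cap $270380.00 → $0.00
Unemployment Insurance: 0.6% × $5380.00 = $32.28
Total: $1043.52 + $0.00 + $32.28 = $1075.80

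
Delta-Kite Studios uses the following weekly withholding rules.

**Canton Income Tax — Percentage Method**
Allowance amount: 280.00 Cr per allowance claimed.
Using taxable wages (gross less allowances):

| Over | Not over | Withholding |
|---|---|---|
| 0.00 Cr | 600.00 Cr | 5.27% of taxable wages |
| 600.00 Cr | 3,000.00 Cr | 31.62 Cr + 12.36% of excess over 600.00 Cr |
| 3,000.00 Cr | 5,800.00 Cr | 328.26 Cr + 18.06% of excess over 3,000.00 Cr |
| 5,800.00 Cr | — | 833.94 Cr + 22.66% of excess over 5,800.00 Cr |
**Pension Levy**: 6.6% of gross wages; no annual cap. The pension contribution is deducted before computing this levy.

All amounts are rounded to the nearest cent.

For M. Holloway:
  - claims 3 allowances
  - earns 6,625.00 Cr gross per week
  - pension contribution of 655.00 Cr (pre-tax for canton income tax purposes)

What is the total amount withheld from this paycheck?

1,106.96 Cr

Canton Income Tax: taxable = 6,625.00 Cr − 655.00 Cr − 3×280.00 Cr = 5,130.00 Cr
  328.26 Cr + 18.06% × (5,130.00 Cr − 3,000.00 Cr) = 328.26 Cr + 18.06% × 2,130.00 Cr = 712.94 Cr
Pension Levy: 6.6% × 5,970.00 Cr = 394.02 Cr
Total: 712.94 Cr + 394.02 Cr = 1,106.96 Cr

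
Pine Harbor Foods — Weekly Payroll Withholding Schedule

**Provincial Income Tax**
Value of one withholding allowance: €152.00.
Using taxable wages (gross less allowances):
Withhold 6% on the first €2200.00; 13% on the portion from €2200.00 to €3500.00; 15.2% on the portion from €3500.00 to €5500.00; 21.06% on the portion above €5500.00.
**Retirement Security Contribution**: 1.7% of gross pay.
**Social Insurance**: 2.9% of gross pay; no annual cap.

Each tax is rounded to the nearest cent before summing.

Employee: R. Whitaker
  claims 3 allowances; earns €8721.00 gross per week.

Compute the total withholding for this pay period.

Provincial Income Tax: taxable = €8721.00 − 3×€152.00 = €8265.00
  €605.00 + 21.06% × (€8265.00 − €5500.00) = €605.00 + 21.06% × €2765.00 = €1187.31
Retirement Security Contribution: 1.7% × €8721.00 = €148.26
Social Insurance: 2.9% × €8721.00 = €252.91
Total: €1187.31 + €148.26 + €252.91 = €1588.48

€1588.48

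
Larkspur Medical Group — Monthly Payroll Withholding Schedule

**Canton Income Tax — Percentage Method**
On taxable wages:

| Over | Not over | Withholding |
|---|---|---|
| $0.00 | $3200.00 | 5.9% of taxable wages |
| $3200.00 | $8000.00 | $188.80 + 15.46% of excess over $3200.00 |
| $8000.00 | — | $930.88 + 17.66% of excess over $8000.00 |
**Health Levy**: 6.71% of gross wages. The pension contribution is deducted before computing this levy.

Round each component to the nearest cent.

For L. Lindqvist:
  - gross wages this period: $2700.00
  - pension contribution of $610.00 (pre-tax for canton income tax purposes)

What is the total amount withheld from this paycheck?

$263.55

Canton Income Tax: taxable = $2700.00 − $610.00 = $2090.00
  5.9% × $2090.00 = $123.31
Health Levy: 6.71% × $2090.00 = $140.24
Total: $123.31 + $140.24 = $263.55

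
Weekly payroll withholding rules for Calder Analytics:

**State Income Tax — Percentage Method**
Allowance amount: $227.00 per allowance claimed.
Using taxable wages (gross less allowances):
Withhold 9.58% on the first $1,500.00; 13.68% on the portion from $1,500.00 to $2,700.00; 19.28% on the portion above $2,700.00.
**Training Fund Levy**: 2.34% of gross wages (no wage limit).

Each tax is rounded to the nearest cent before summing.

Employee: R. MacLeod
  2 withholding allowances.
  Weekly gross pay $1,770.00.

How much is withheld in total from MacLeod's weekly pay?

State Income Tax: taxable = $1,770.00 − 2×$227.00 = $1,316.00
  9.58% × $1,316.00 = $126.07
Training Fund Levy: 2.34% × $1,770.00 = $41.42
Total: $126.07 + $41.42 = $167.49

$167.49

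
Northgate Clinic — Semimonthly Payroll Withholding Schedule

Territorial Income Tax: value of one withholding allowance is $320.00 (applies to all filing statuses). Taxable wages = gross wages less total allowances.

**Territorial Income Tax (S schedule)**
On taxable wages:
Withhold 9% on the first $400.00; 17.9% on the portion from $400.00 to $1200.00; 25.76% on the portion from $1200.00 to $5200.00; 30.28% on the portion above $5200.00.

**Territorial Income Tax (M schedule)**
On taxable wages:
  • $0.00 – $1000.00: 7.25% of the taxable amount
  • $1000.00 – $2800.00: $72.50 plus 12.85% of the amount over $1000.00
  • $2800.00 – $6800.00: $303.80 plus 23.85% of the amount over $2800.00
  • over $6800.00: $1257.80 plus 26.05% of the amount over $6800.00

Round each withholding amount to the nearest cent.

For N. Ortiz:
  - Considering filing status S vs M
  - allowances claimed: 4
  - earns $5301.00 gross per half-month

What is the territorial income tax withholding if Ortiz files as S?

$905.89

Territorial Income Tax (S): taxable = $5301.00 − 4×$320.00 = $4021.00
  $179.20 + 25.76% × ($4021.00 − $1200.00) = $179.20 + 25.76% × $2821.00 = $905.89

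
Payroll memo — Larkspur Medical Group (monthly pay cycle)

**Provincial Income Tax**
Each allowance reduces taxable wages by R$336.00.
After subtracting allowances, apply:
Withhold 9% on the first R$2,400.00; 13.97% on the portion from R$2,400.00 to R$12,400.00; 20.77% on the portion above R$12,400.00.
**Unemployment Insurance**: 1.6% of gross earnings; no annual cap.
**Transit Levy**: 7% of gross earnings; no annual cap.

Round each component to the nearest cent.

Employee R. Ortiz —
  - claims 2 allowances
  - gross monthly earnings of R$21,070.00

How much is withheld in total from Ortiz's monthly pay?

Provincial Income Tax: taxable = R$21,070.00 − 2×R$336.00 = R$20,398.00
  R$1,613.00 + 20.77% × (R$20,398.00 − R$12,400.00) = R$1,613.00 + 20.77% × R$7,998.00 = R$3,274.18
Unemployment Insurance: 1.6% × R$21,070.00 = R$337.12
Transit Levy: 7% × R$21,070.00 = R$1,474.90
Total: R$3,274.18 + R$337.12 + R$1,474.90 = R$5,086.20

R$5,086.20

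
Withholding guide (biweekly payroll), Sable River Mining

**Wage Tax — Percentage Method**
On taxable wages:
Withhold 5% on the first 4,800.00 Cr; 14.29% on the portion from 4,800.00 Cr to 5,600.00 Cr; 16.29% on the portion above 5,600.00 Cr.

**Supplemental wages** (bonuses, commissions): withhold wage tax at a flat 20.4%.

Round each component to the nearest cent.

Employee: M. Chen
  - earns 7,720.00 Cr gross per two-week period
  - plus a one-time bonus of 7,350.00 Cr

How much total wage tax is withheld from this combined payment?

Wage Tax: taxable = 7,720.00 Cr
  354.32 Cr + 16.29% × (7,720.00 Cr − 5,600.00 Cr) = 354.32 Cr + 16.29% × 2,120.00 Cr = 699.67 Cr
Supplemental (20.4% flat on bonus): 20.4% × 7,350.00 Cr = 1,499.40 Cr
Total wage tax: 699.67 Cr + 1,499.40 Cr = 2,199.07 Cr

2,199.07 Cr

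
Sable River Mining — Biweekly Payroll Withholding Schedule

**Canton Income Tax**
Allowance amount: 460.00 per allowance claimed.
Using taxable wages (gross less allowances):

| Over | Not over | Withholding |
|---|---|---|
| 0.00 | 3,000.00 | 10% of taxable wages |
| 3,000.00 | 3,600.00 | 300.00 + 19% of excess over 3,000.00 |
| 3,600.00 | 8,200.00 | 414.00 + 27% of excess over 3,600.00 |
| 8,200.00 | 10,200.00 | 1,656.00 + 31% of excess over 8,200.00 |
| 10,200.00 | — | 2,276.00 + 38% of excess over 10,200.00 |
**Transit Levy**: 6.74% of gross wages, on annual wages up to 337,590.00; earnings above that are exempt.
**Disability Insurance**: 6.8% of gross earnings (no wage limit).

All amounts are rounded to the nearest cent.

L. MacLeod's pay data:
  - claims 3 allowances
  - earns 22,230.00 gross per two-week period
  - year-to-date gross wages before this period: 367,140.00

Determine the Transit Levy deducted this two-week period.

0.00

Transit Levy: YTD 367,140.00 ≥ cap 337,590.00 → 0.00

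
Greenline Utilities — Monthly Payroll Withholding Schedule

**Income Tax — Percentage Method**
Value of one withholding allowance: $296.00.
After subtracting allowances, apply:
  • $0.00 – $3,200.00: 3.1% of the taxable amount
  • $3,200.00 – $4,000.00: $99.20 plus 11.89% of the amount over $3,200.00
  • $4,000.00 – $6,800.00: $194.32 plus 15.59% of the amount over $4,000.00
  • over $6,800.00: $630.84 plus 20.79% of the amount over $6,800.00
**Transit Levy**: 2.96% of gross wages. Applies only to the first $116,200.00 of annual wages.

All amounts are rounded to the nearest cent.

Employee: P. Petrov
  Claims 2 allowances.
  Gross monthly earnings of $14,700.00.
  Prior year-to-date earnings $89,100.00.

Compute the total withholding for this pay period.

Income Tax: taxable = $14,700.00 − 2×$296.00 = $14,108.00
  $630.84 + 20.79% × ($14,108.00 − $6,800.00) = $630.84 + 20.79% × $7,308.00 = $2,150.17
Transit Levy: 2.96% × $14,700.00 = $435.12
Total: $2,150.17 + $435.12 = $2,585.29

$2,585.29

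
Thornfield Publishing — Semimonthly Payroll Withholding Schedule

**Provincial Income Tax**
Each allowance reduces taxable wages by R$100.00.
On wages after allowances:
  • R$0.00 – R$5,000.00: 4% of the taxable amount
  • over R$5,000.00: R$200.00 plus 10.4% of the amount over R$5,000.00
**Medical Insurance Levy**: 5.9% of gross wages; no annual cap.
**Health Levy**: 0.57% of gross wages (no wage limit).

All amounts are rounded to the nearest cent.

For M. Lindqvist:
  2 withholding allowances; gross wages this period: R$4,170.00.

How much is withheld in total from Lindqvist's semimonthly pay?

Provincial Income Tax: taxable = R$4,170.00 − 2×R$100.00 = R$3,970.00
  4% × R$3,970.00 = R$158.80
Medical Insurance Levy: 5.9% × R$4,170.00 = R$246.03
Health Levy: 0.57% × R$4,170.00 = R$23.77
Total: R$158.80 + R$246.03 + R$23.77 = R$428.60

R$428.60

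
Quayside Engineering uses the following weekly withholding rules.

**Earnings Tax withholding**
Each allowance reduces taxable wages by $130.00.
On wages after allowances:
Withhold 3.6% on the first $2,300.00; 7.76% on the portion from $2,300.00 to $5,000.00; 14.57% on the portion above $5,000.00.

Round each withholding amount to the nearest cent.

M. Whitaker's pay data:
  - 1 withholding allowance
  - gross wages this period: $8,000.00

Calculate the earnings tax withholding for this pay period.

Earnings Tax: taxable = $8,000.00 − 1×$130.00 = $7,870.00
  $292.32 + 14.57% × ($7,870.00 − $5,000.00) = $292.32 + 14.57% × $2,870.00 = $710.48

$710.48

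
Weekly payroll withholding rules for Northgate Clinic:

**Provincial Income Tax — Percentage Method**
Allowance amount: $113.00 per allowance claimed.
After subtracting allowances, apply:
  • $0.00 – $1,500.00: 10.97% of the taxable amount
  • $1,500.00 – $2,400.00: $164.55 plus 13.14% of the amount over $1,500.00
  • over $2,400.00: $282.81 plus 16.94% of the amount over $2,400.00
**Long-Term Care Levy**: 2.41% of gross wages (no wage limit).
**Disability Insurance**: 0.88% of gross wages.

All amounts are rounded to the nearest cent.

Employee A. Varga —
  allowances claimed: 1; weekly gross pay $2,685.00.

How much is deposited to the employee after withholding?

$2,284.71

Provincial Income Tax: taxable = $2,685.00 − 1×$113.00 = $2,572.00
  $282.81 + 16.94% × ($2,572.00 − $2,400.00) = $282.81 + 16.94% × $172.00 = $311.95
Long-Term Care Levy: 2.41% × $2,685.00 = $64.71
Disability Insurance: 0.88% × $2,685.00 = $23.63
Total withheld: $311.95 + $64.71 + $23.63 = $400.29
Net pay: $2,685.00 − $400.29 = $2,284.71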